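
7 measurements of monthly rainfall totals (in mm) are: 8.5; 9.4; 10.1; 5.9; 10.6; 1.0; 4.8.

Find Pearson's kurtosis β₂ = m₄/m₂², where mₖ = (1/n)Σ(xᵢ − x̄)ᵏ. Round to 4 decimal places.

2.3167

x̄ = 7.1857
Σ(xᵢ − x̄)² = 72.3886 ⇒ m₂ = 10.34122
Σ(xᵢ − x̄)⁴ = 1734.2387 ⇒ m₄ = 247.74839
m₂² = 106.94092
β₂ = m₄/m₂² = 247.74839 / 106.94092 ≈ 2.3167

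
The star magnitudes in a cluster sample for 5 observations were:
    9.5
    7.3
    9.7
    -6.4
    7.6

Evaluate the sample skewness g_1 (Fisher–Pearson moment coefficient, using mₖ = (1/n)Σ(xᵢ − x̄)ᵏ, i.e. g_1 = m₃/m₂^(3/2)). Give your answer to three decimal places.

-1.405

x̄ = (9.5 + 7.3 + 9.7 - 6.4 + 7.6) / 5 = 5.5400
deviations (xᵢ − x̄): 3.9600, 1.7600, 4.1600, -11.9400, 2.0600
Σ(xᵢ − x̄)² = 182.8920 ⇒ m₂ = 182.8920/5 = 36.57840
Σ(xᵢ − x̄)³ = -1553.9254 ⇒ m₃ = -1553.9254/5 = -310.78507
m₂^(3/2) = 36.57840^(1.5) = 221.22645
g_1 = m₃ / m₂^(3/2) = -310.78507 / 221.22645 ≈ -1.405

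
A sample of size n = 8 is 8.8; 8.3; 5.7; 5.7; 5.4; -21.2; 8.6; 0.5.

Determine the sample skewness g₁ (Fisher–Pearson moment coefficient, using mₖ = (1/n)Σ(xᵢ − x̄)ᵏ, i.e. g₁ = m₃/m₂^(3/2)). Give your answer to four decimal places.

x̄ = (8.8 + 8.3 + 5.7 + 5.7 + 5.4 - 21.2 + 8.6 + 0.5) / 8 = 2.7250
deviations (xᵢ − x̄): 6.0750, 5.5750, 2.9750, 2.9750, 2.6750, -23.9250, 5.8750, -2.2250
Σ(xᵢ − x̄)² = 704.7150 ⇒ m₂ = 704.7150/8 = 88.08938
Σ(xᵢ − x̄)³ = -13033.7618 ⇒ m₃ = -13033.7618/8 = -1629.22022
m₂^(3/2) = 88.08938^(1.5) = 826.77111
g₁ = m₃ / m₂^(3/2) = -1629.22022 / 826.77111 ≈ -1.9706

-1.9706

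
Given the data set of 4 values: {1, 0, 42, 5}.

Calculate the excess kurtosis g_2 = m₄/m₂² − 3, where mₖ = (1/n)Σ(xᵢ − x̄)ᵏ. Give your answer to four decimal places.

x̄ = 12.0000
Σ(xᵢ − x̄)² = 1214.0000 ⇒ m₂ = 303.50000
Σ(xᵢ − x̄)⁴ = 847778.0000 ⇒ m₄ = 211944.50000
m₂² = 92112.25000
g_2 = m₄/m₂² − 3 = 2.30094 − 3 ≈ -0.6991

-0.6991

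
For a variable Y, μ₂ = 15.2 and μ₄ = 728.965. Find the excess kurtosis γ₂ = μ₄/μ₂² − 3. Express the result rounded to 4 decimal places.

0.1551

μ₂² = 15.2² = 231.04000
μ₄/μ₂² = 728.965 / 231.04000 = 3.15515
γ₂ = 3.15515 − 3 ≈ 0.1551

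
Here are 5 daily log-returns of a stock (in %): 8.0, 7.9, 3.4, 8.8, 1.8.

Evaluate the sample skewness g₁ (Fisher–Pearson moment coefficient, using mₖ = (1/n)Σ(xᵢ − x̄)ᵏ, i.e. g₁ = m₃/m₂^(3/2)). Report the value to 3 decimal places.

-0.466

x̄ = (8.0 + 7.9 + 3.4 + 8.8 + 1.8) / 5 = 5.9800
deviations (xᵢ − x̄): 2.0200, 1.9200, -2.5800, 2.8200, -4.1800
Σ(xᵢ − x̄)² = 39.8480 ⇒ m₂ = 39.8480/5 = 7.96960
Σ(xᵢ − x̄)³ = -52.4621 ⇒ m₃ = -52.4621/5 = -10.49242
m₂^(3/2) = 7.96960^(1.5) = 22.49856
g₁ = m₃ / m₂^(3/2) = -10.49242 / 22.49856 ≈ -0.466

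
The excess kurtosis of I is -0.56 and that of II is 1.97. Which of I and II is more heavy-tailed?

Higher excess kurtosis ⇒ heavier tails relative to the normal distribution.
-0.56 vs 1.97: the larger is 1.97, so II has heavier tails. (II is leptokurtic — heavier-than-normal tails; the other is platykurtic.)

II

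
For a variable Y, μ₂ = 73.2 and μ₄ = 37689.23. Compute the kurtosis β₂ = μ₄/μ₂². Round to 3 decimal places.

7.034

μ₂² = 73.2² = 5358.24000
μ₄/μ₂² = 37689.23 / 5358.24000 = 7.03388
β₂ ≈ 7.034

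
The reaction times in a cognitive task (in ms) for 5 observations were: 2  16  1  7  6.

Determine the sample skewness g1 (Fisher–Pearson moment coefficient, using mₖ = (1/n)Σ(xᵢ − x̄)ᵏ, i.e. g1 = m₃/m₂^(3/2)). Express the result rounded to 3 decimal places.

x̄ = (2 + 16 + 1 + 7 + 6) / 5 = 6.4000
deviations (xᵢ − x̄): -4.4000, 9.6000, -5.4000, 0.6000, -0.4000
Σ(xᵢ − x̄)² = 141.2000 ⇒ m₂ = 141.2000/5 = 28.24000
Σ(xᵢ − x̄)³ = 642.2400 ⇒ m₃ = 642.2400/5 = 128.44800
m₂^(3/2) = 28.24000^(1.5) = 150.07109
g1 = m₃ / m₂^(3/2) = 128.44800 / 150.07109 ≈ 0.856

0.856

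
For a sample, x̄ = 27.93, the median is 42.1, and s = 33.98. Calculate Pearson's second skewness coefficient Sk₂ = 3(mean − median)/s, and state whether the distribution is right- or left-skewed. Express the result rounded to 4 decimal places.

Sk₂ = 3(27.93 − 42.1) / 33.98 = 3 × -14.1700 / 33.98
    = -42.5100 / 33.98 ≈ -1.2510
Sk₂ < 0 ⇒ mean < median ⇒ left-skewed (negative skew).

-1.2510, left-skewed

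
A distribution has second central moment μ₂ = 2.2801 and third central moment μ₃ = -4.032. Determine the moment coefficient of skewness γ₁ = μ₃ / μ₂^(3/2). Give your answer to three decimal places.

σ = √μ₂ = √2.2801 = 1.51000
σ³ = μ₂^(3/2) = 3.44295
γ₁ = μ₃/σ³ = -4.032 / 3.44295 ≈ -1.171

-1.171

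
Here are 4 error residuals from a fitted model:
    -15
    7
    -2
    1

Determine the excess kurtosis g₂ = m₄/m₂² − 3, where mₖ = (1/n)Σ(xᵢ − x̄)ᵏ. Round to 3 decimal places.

-0.977

x̄ = -2.2500
Σ(xᵢ − x̄)² = 258.7500 ⇒ m₂ = 64.68750
Σ(xᵢ − x̄)⁴ = 33859.0781 ⇒ m₄ = 8464.76953
m₂² = 4184.47266
g₂ = m₄/m₂² − 3 = 2.02290 − 3 ≈ -0.977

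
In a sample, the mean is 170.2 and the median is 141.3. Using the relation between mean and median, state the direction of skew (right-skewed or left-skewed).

right-skewed

mean − median = 170.2 − 141.3 = 28.9
mean > median ⇒ the longer tail is on the right ⇒ right-skewed (positively skewed).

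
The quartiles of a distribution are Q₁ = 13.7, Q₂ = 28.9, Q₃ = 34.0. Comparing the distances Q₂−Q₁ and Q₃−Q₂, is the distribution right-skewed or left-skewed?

Q₂ − Q₁ = 15.2;  Q₃ − Q₂ = 5.1
Q₂ − Q₁ > Q₃ − Q₂ ⇒ the lower half is more spread out ⇒ left-skewed.

left-skewed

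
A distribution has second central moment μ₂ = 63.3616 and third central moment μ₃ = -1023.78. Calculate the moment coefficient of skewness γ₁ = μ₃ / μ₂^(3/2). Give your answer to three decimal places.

-2.030

σ = √μ₂ = √63.3616 = 7.96000
σ³ = μ₂^(3/2) = 504.35834
γ₁ = μ₃/σ³ = -1023.78 / 504.35834 ≈ -2.030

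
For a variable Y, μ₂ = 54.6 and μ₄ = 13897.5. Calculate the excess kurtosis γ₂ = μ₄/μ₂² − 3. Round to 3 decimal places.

μ₂² = 54.6² = 2981.16000
μ₄/μ₂² = 13897.5 / 2981.16000 = 4.66178
γ₂ = 4.66178 − 3 ≈ 1.662

1.662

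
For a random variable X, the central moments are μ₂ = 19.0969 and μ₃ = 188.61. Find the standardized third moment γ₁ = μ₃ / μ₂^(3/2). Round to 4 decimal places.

σ = √μ₂ = √19.0969 = 4.37000
σ³ = μ₂^(3/2) = 83.45345
γ₁ = μ₃/σ³ = 188.61 / 83.45345 ≈ 2.2601

2.2601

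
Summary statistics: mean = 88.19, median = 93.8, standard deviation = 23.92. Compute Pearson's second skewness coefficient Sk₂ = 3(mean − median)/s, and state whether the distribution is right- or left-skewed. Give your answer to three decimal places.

Sk₂ = 3(88.19 − 93.8) / 23.92 = 3 × -5.6100 / 23.92
    = -16.8300 / 23.92 ≈ -0.704
Sk₂ < 0 ⇒ mean < median ⇒ left-skewed (negative skew).

-0.704, left-skewed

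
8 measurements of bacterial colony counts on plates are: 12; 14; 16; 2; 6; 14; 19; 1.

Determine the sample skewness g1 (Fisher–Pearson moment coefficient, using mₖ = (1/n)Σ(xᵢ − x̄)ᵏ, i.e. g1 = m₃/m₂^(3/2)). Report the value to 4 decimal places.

-0.3557

x̄ = (12 + 14 + 16 + 2 + 6 + 14 + 19 + 1) / 8 = 10.5000
deviations (xᵢ − x̄): 1.5000, 3.5000, 5.5000, -8.5000, -4.5000, 3.5000, 8.5000, -9.5000
Σ(xᵢ − x̄)² = 312.0000 ⇒ m₂ = 312.0000/8 = 39.00000
Σ(xᵢ − x̄)³ = -693.0000 ⇒ m₃ = -693.0000/8 = -86.62500
m₂^(3/2) = 39.00000^(1.5) = 243.55492
g1 = m₃ / m₂^(3/2) = -86.62500 / 243.55492 ≈ -0.3557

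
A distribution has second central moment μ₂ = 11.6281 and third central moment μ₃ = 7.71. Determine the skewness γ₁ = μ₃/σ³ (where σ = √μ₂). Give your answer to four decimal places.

0.1944

σ = √μ₂ = √11.6281 = 3.41000
σ³ = μ₂^(3/2) = 39.65182
γ₁ = μ₃/σ³ = 7.71 / 39.65182 ≈ 0.1944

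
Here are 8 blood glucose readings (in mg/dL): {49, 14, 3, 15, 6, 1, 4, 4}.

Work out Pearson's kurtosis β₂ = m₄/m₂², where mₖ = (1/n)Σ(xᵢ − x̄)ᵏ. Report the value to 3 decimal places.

4.988

x̄ = 12.0000
Σ(xᵢ − x̄)² = 1748.0000 ⇒ m₂ = 218.50000
Σ(xᵢ − x̄)⁴ = 1904948.0000 ⇒ m₄ = 238118.50000
m₂² = 47742.25000
β₂ = m₄/m₂² = 238118.50000 / 47742.25000 ≈ 4.988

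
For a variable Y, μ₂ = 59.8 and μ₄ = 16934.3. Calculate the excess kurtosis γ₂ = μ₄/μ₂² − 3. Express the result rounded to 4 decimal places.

μ₂² = 59.8² = 3576.04000
μ₄/μ₂² = 16934.3 / 3576.04000 = 4.73549
γ₂ = 4.73549 − 3 ≈ 1.7355

1.7355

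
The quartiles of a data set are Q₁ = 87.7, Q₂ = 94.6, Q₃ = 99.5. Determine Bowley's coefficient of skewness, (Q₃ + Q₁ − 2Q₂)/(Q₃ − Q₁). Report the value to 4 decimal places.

numerator: Q₃ + Q₁ − 2Q₂ = 99.5 + 87.7 − 2×94.6 = -2.0000
denominator: Q₃ − Q₁ = 99.5 − 87.7 = 11.8000
Bowley skewness = -2.0000 / 11.8000 ≈ -0.1695

-0.1695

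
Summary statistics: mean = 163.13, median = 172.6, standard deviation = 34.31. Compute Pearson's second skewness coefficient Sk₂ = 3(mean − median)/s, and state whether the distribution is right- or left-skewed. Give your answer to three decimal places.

Sk₂ = 3(163.13 − 172.6) / 34.31 = 3 × -9.4700 / 34.31
    = -28.4100 / 34.31 ≈ -0.828
Sk₂ < 0 ⇒ mean < median ⇒ left-skewed (negative skew).

-0.828, left-skewed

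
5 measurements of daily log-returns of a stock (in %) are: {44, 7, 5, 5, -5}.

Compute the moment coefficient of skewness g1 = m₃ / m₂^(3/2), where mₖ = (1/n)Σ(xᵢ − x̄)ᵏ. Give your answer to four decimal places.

x̄ = (44 + 7 + 5 + 5 - 5) / 5 = 11.2000
deviations (xᵢ − x̄): 32.8000, -4.2000, -6.2000, -6.2000, -16.2000
Σ(xᵢ − x̄)² = 1432.8000 ⇒ m₂ = 1432.8000/5 = 286.56000
Σ(xᵢ − x̄)³ = 30485.2800 ⇒ m₃ = 30485.2800/5 = 6097.05600
m₂^(3/2) = 286.56000^(1.5) = 4850.91151
g1 = m₃ / m₂^(3/2) = 6097.05600 / 4850.91151 ≈ 1.2569

1.2569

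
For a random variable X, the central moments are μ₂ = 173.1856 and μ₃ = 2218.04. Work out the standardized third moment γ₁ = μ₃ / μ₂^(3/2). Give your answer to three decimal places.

0.973

σ = √μ₂ = √173.1856 = 13.16000
σ³ = μ₂^(3/2) = 2279.12250
γ₁ = μ₃/σ³ = 2218.04 / 2279.12250 ≈ 0.973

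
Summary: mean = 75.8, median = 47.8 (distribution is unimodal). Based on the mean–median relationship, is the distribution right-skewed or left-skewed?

right-skewed

mean − median = 75.8 − 47.8 = 28.0
mean > median ⇒ the longer tail is on the right ⇒ right-skewed (positively skewed).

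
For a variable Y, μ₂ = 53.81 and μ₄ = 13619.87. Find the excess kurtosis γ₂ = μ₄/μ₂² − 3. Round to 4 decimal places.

1.7038

μ₂² = 53.81² = 2895.51610
μ₄/μ₂² = 13619.87 / 2895.51610 = 4.70378
γ₂ = 4.70378 − 3 ≈ 1.7038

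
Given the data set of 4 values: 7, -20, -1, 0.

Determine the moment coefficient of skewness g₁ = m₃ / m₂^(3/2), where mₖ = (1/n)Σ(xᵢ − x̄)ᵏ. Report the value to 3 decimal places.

-0.816

x̄ = (7 - 20 - 1 + 0) / 4 = -3.5000
deviations (xᵢ − x̄): 10.5000, -16.5000, 2.5000, 3.5000
Σ(xᵢ − x̄)² = 401.0000 ⇒ m₂ = 401.0000/4 = 100.25000
Σ(xᵢ − x̄)³ = -3276.0000 ⇒ m₃ = -3276.0000/4 = -819.00000
m₂^(3/2) = 100.25000^(1.5) = 1003.75234
g₁ = m₃ / m₂^(3/2) = -819.00000 / 1003.75234 ≈ -0.816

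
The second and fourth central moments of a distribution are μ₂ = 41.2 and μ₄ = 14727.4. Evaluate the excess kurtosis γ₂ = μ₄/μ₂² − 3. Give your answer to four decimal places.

5.6762

μ₂² = 41.2² = 1697.44000
μ₄/μ₂² = 14727.4 / 1697.44000 = 8.67624
γ₂ = 8.67624 − 3 ≈ 5.6762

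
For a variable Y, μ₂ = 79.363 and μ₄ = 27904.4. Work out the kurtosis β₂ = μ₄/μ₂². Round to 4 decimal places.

μ₂² = 79.363² = 6298.48577
μ₄/μ₂² = 27904.4 / 6298.48577 = 4.43033
β₂ ≈ 4.4303

4.4303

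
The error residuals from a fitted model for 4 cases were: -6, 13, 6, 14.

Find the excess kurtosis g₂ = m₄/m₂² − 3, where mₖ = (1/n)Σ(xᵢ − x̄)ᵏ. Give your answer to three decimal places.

x̄ = 6.7500
Σ(xᵢ − x̄)² = 254.7500 ⇒ m₂ = 63.68750
Σ(xᵢ − x̄)⁴ = 30715.5781 ⇒ m₄ = 7678.89453
m₂² = 4056.09766
g₂ = m₄/m₂² − 3 = 1.89317 − 3 ≈ -1.107

-1.107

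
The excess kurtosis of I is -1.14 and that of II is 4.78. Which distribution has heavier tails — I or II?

II

Higher excess kurtosis ⇒ heavier tails relative to the normal distribution.
-1.14 vs 4.78: the larger is 4.78, so II has heavier tails. (II is leptokurtic — heavier-than-normal tails; the other is platykurtic.)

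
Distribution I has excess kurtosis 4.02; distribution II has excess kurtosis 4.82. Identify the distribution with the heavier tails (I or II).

II

Higher excess kurtosis ⇒ heavier tails relative to the normal distribution.
4.02 vs 4.82: the larger is 4.82, so II has heavier tails.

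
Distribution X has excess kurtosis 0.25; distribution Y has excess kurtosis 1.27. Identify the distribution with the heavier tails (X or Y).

Higher excess kurtosis ⇒ heavier tails relative to the normal distribution.
0.25 vs 1.27: the larger is 1.27, so Y has heavier tails.

Y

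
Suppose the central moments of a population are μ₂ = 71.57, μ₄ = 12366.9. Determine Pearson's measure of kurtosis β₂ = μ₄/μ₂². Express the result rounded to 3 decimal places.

μ₂² = 71.57² = 5122.26490
μ₄/μ₂² = 12366.9 / 5122.26490 = 2.41434
β₂ ≈ 2.414

2.414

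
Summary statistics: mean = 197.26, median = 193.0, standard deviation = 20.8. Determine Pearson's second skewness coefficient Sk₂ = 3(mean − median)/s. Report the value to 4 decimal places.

Sk₂ = 3(197.26 − 193.0) / 20.8 = 3 × 4.2600 / 20.8
    = 12.7800 / 20.8 ≈ 0.6144

0.6144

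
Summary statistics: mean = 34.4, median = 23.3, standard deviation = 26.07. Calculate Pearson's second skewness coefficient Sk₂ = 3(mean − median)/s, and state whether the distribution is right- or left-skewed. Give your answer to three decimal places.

Sk₂ = 3(34.4 − 23.3) / 26.07 = 3 × 11.1000 / 26.07
    = 33.3000 / 26.07 ≈ 1.277
Sk₂ > 0 ⇒ mean > median ⇒ right-skewed (positive skew).

1.277, right-skewed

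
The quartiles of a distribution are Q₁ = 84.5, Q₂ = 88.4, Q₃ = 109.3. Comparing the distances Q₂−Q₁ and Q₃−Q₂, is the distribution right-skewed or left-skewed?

right-skewed

Q₂ − Q₁ = 3.9;  Q₃ − Q₂ = 20.9
Q₃ − Q₂ > Q₂ − Q₁ ⇒ the upper half is more spread out ⇒ right-skewed.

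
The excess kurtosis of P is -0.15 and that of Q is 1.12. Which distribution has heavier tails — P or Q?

Q

Higher excess kurtosis ⇒ heavier tails relative to the normal distribution.
-0.15 vs 1.12: the larger is 1.12, so Q has heavier tails. (Q is leptokurtic — heavier-than-normal tails; the other is platykurtic.)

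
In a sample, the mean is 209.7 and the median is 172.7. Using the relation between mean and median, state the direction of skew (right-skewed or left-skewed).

mean − median = 209.7 − 172.7 = 37.0
mean > median ⇒ the longer tail is on the right ⇒ right-skewed (positively skewed).

right-skewed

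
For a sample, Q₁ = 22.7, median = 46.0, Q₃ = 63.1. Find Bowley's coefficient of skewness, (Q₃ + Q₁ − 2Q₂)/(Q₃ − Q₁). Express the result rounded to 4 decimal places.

numerator: Q₃ + Q₁ − 2Q₂ = 63.1 + 22.7 − 2×46.0 = -6.2000
denominator: Q₃ − Q₁ = 63.1 − 22.7 = 40.4000
Bowley skewness = -6.2000 / 40.4000 ≈ -0.1535

-0.1535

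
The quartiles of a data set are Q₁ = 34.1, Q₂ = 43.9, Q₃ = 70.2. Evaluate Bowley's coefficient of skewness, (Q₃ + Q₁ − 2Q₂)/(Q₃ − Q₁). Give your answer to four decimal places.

0.4571

numerator: Q₃ + Q₁ − 2Q₂ = 70.2 + 34.1 − 2×43.9 = 16.5000
denominator: Q₃ − Q₁ = 70.2 − 34.1 = 36.1000
Bowley skewness = 16.5000 / 36.1000 ≈ 0.4571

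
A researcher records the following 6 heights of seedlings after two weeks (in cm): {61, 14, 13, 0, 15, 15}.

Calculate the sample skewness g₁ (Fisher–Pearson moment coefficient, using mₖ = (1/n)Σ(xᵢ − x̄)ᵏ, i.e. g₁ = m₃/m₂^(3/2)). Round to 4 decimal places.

1.4642

x̄ = (61 + 14 + 13 + 0 + 15 + 15) / 6 = 19.6667
deviations (xᵢ − x̄): 41.3333, -5.6667, -6.6667, -19.6667, -4.6667, -4.6667
Σ(xᵢ − x̄)² = 2215.3333 ⇒ m₂ = 2215.3333/6 = 369.22222
Σ(xᵢ − x̄)³ = 62327.5556 ⇒ m₃ = 62327.5556/6 = 10387.92593
m₂^(3/2) = 369.22222^(1.5) = 7094.66262
g₁ = m₃ / m₂^(3/2) = 10387.92593 / 7094.66262 ≈ 1.4642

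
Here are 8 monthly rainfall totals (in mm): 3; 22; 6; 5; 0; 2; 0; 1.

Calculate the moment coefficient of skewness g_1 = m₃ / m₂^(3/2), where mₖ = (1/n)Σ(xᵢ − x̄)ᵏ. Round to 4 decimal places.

1.8777

x̄ = (3 + 22 + 6 + 5 + 0 + 2 + 0 + 1) / 8 = 4.8750
deviations (xᵢ − x̄): -1.8750, 17.1250, 1.1250, 0.1250, -4.8750, -2.8750, -4.8750, -3.8750
Σ(xᵢ − x̄)² = 368.8750 ⇒ m₂ = 368.8750/8 = 46.10938
Σ(xᵢ − x̄)³ = 4703.3438 ⇒ m₃ = 4703.3438/8 = 587.91797
m₂^(3/2) = 46.10938^(1.5) = 313.10057
g_1 = m₃ / m₂^(3/2) = 587.91797 / 313.10057 ≈ 1.8777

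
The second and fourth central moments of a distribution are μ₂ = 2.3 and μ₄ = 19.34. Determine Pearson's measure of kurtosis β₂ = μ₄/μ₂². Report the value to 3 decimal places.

μ₂² = 2.3² = 5.29000
μ₄/μ₂² = 19.34 / 5.29000 = 3.65595
β₂ ≈ 3.656

3.656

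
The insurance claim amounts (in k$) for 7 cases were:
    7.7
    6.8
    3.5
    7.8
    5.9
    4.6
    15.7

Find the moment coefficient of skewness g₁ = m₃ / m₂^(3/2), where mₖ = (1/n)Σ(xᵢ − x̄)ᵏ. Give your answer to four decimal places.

1.3728

x̄ = (7.7 + 6.8 + 3.5 + 7.8 + 5.9 + 4.6 + 15.7) / 7 = 7.4286
deviations (xᵢ − x̄): 0.2714, -0.6286, -3.9286, 0.3714, -1.5286, -2.8286, 8.2714
Σ(xᵢ − x̄)² = 94.7943 ⇒ m₂ = 94.7943/7 = 13.54204
Σ(xᵢ − x̄)³ = 478.8906 ⇒ m₃ = 478.8906/7 = 68.41294
m₂^(3/2) = 13.54204^(1.5) = 49.83405
g₁ = m₃ / m₂^(3/2) = 68.41294 / 49.83405 ≈ 1.3728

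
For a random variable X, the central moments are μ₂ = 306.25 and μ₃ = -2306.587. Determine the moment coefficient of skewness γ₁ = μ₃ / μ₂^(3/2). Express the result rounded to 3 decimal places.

σ = √μ₂ = √306.25 = 17.50000
σ³ = μ₂^(3/2) = 5359.37500
γ₁ = μ₃/σ³ = -2306.587 / 5359.37500 ≈ -0.430

-0.430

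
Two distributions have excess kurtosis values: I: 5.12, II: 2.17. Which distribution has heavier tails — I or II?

Higher excess kurtosis ⇒ heavier tails relative to the normal distribution.
5.12 vs 2.17: the larger is 5.12, so I has heavier tails.

I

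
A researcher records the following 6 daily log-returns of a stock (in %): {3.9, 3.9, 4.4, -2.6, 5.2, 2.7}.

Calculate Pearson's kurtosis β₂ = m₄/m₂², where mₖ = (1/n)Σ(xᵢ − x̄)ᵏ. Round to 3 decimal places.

x̄ = 2.9167
Σ(xᵢ − x̄)² = 39.8283 ⇒ m₂ = 6.63806
Σ(xᵢ − x̄)⁴ = 960.0998 ⇒ m₄ = 160.01664
m₂² = 44.06378
β₂ = m₄/m₂² = 160.01664 / 44.06378 ≈ 3.631

3.631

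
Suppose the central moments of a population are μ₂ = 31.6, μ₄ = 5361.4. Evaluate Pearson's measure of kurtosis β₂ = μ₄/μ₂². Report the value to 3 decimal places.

5.369

μ₂² = 31.6² = 998.56000
μ₄/μ₂² = 5361.4 / 998.56000 = 5.36913
β₂ ≈ 5.369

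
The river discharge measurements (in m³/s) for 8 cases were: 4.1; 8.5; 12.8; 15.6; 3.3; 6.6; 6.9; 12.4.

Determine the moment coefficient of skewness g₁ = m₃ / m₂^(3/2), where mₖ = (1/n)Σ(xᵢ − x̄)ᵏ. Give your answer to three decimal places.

0.263

x̄ = (4.1 + 8.5 + 12.8 + 15.6 + 3.3 + 6.6 + 6.9 + 12.4) / 8 = 8.7750
deviations (xᵢ − x̄): -4.6750, -0.2750, 4.0250, 6.8250, -5.4750, -2.1750, -1.8750, 3.6250
Σ(xᵢ − x̄)² = 136.0750 ⇒ m₂ = 136.0750/8 = 17.00938
Σ(xᵢ − x̄)³ = 147.5617 ⇒ m₃ = 147.5617/8 = 18.44522
m₂^(3/2) = 17.00938^(1.5) = 70.15078
g₁ = m₃ / m₂^(3/2) = 18.44522 / 70.15078 ≈ 0.263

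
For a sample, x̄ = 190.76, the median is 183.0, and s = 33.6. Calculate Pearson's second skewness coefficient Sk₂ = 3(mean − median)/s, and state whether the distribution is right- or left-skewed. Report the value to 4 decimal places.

0.6929, right-skewed

Sk₂ = 3(190.76 − 183.0) / 33.6 = 3 × 7.7600 / 33.6
    = 23.2800 / 33.6 ≈ 0.6929
Sk₂ > 0 ⇒ mean > median ⇒ right-skewed (positive skew).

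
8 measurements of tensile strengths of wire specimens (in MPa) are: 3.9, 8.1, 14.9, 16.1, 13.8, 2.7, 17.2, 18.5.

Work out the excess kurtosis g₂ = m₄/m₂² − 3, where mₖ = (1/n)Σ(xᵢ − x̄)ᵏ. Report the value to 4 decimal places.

x̄ = 11.9000
Σ(xᵢ − x̄)² = 264.9800 ⇒ m₂ = 33.12250
Σ(xᵢ − x̄)⁴ = 14560.1666 ⇒ m₄ = 1820.02082
m₂² = 1097.10001
g₂ = m₄/m₂² − 3 = 1.65894 − 3 ≈ -1.3411

-1.3411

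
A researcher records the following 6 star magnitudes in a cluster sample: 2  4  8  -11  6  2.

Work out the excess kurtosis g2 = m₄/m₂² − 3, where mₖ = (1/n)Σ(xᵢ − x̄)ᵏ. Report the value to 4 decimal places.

x̄ = 1.8333
Σ(xᵢ − x̄)² = 224.8333 ⇒ m₂ = 37.47222
Σ(xᵢ − x̄)⁴ = 28893.8194 ⇒ m₄ = 4815.63657
m₂² = 1404.16744
g2 = m₄/m₂² − 3 = 3.42953 − 3 ≈ 0.4295

0.4295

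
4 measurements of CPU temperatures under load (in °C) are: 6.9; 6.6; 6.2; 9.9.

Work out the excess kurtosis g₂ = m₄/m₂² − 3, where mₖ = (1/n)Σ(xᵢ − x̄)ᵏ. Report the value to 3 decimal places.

x̄ = 7.4000
Σ(xᵢ − x̄)² = 8.5800 ⇒ m₂ = 2.14500
Σ(xᵢ − x̄)⁴ = 41.6082 ⇒ m₄ = 10.40205
m₂² = 4.60103
g₂ = m₄/m₂² − 3 = 2.26081 − 3 ≈ -0.739

-0.739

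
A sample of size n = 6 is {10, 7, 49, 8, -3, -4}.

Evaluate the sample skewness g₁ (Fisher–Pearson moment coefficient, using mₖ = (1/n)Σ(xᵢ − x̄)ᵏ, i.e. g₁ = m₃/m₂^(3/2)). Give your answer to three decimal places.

1.422

x̄ = (10 + 7 + 49 + 8 - 3 - 4) / 6 = 11.1667
deviations (xᵢ − x̄): -1.1667, -4.1667, 37.8333, -3.1667, -14.1667, -15.1667
Σ(xᵢ − x̄)² = 1890.8333 ⇒ m₂ = 1890.8333/6 = 315.13889
Σ(xᵢ − x̄)³ = 47715.5556 ⇒ m₃ = 47715.5556/6 = 7952.59259
m₂^(3/2) = 315.13889^(1.5) = 5594.39335
g₁ = m₃ / m₂^(3/2) = 7952.59259 / 5594.39335 ≈ 1.422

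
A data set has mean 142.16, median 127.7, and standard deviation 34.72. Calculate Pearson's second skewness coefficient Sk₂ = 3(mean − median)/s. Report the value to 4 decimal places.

Sk₂ = 3(142.16 − 127.7) / 34.72 = 3 × 14.4600 / 34.72
    = 43.3800 / 34.72 ≈ 1.2494

1.2494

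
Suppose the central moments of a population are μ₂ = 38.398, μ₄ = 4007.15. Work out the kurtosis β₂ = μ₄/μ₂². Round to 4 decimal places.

μ₂² = 38.398² = 1474.40640
μ₄/μ₂² = 4007.15 / 1474.40640 = 2.71781
β₂ ≈ 2.7178

2.7178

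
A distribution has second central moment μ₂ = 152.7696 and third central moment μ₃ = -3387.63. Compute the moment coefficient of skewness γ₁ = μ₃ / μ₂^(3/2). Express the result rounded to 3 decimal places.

σ = √μ₂ = √152.7696 = 12.36000
σ³ = μ₂^(3/2) = 1888.23226
γ₁ = μ₃/σ³ = -3387.63 / 1888.23226 ≈ -1.794

-1.794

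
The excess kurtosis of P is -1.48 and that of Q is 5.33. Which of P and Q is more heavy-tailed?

Higher excess kurtosis ⇒ heavier tails relative to the normal distribution.
-1.48 vs 5.33: the larger is 5.33, so Q has heavier tails. (Q is leptokurtic — heavier-than-normal tails; the other is platykurtic.)

Q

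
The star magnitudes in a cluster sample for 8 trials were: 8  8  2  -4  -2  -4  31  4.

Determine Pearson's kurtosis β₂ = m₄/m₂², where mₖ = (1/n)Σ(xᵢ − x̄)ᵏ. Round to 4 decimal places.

4.3087

x̄ = 5.3750
Σ(xᵢ − x̄)² = 913.8750 ⇒ m₂ = 114.23438
Σ(xᵢ − x̄)⁴ = 449813.0566 ⇒ m₄ = 56226.63208
m₂² = 13049.49243
β₂ = m₄/m₂² = 56226.63208 / 13049.49243 ≈ 4.3087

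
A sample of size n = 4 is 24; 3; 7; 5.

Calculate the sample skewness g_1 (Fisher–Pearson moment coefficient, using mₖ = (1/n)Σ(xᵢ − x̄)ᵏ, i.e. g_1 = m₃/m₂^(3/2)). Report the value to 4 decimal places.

1.0564

x̄ = (24 + 3 + 7 + 5) / 4 = 9.7500
deviations (xᵢ − x̄): 14.2500, -6.7500, -2.7500, -4.7500
Σ(xᵢ − x̄)² = 278.7500 ⇒ m₂ = 278.7500/4 = 69.68750
Σ(xᵢ − x̄)³ = 2458.1250 ⇒ m₃ = 2458.1250/4 = 614.53125
m₂^(3/2) = 69.68750^(1.5) = 581.74456
g_1 = m₃ / m₂^(3/2) = 614.53125 / 581.74456 ≈ 1.0564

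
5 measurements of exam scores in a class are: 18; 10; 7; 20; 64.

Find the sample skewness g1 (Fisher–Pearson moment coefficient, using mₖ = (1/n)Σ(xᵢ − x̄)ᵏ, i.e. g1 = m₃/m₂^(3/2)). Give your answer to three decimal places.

1.298

x̄ = (18 + 10 + 7 + 20 + 64) / 5 = 23.8000
deviations (xᵢ − x̄): -5.8000, -13.8000, -16.8000, -3.8000, 40.2000
Σ(xᵢ − x̄)² = 2136.8000 ⇒ m₂ = 2136.8000/5 = 427.36000
Σ(xᵢ − x̄)³ = 57345.1200 ⇒ m₃ = 57345.1200/5 = 11469.02400
m₂^(3/2) = 427.36000^(1.5) = 8834.67964
g1 = m₃ / m₂^(3/2) = 11469.02400 / 8834.67964 ≈ 1.298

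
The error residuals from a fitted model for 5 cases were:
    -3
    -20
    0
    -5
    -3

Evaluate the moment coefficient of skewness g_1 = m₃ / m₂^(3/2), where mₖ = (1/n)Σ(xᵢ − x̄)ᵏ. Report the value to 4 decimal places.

-1.3075

x̄ = (-3 - 20 + 0 - 5 - 3) / 5 = -6.2000
deviations (xᵢ − x̄): 3.2000, -13.8000, 6.2000, 1.2000, 3.2000
Σ(xᵢ − x̄)² = 250.8000 ⇒ m₂ = 250.8000/5 = 50.16000
Σ(xᵢ − x̄)³ = -2322.4800 ⇒ m₃ = -2322.4800/5 = -464.49600
m₂^(3/2) = 50.16000^(1.5) = 355.25180
g_1 = m₃ / m₂^(3/2) = -464.49600 / 355.25180 ≈ -1.3075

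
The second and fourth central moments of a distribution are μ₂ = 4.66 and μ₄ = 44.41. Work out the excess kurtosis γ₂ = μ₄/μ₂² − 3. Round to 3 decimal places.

μ₂² = 4.66² = 21.71560
μ₄/μ₂² = 44.41 / 21.71560 = 2.04507
γ₂ = 2.04507 − 3 ≈ -0.955

-0.955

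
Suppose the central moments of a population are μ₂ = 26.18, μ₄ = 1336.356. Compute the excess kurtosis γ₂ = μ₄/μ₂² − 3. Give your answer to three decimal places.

μ₂² = 26.18² = 685.39240
μ₄/μ₂² = 1336.356 / 685.39240 = 1.94977
γ₂ = 1.94977 − 3 ≈ -1.050

-1.050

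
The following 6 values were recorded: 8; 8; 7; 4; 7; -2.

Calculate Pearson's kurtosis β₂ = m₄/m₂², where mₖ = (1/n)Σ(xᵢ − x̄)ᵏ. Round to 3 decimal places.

3.184

x̄ = 5.3333
Σ(xᵢ − x̄)² = 75.3333 ⇒ m₂ = 12.55556
Σ(xᵢ − x̄)⁴ = 3011.7778 ⇒ m₄ = 501.96296
m₂² = 157.64198
β₂ = m₄/m₂² = 501.96296 / 157.64198 ≈ 3.184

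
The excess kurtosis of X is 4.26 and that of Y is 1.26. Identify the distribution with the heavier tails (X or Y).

Higher excess kurtosis ⇒ heavier tails relative to the normal distribution.
4.26 vs 1.26: the larger is 4.26, so X has heavier tails.

X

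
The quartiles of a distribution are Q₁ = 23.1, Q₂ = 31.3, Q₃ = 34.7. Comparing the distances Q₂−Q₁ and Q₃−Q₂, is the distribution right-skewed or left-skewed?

Q₂ − Q₁ = 8.2;  Q₃ − Q₂ = 3.4
Q₂ − Q₁ > Q₃ − Q₂ ⇒ the lower half is more spread out ⇒ left-skewed.

left-skewed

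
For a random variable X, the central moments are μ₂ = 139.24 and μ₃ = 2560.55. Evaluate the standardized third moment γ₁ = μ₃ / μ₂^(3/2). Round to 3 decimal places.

1.558

σ = √μ₂ = √139.24 = 11.80000
σ³ = μ₂^(3/2) = 1643.03200
γ₁ = μ₃/σ³ = 2560.55 / 1643.03200 ≈ 1.558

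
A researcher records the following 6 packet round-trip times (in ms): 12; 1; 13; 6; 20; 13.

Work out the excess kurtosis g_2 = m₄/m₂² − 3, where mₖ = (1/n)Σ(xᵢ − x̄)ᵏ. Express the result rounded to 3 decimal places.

x̄ = 10.8333
Σ(xᵢ − x̄)² = 214.8333 ⇒ m₂ = 35.80556
Σ(xᵢ − x̄)⁴ = 17002.1528 ⇒ m₄ = 2833.69213
m₂² = 1282.03781
g_2 = m₄/m₂² − 3 = 2.21030 − 3 ≈ -0.790

-0.790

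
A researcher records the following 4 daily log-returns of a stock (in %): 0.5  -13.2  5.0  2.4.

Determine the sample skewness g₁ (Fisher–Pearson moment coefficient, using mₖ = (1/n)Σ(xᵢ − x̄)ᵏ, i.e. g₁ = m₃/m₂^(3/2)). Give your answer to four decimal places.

x̄ = (0.5 - 13.2 + 5.0 + 2.4) / 4 = -1.3250
deviations (xᵢ − x̄): 1.8250, -11.8750, 6.3250, 3.7250
Σ(xᵢ − x̄)² = 198.2275 ⇒ m₂ = 198.2275/4 = 49.55688
Σ(xᵢ − x̄)³ = -1363.7599 ⇒ m₃ = -1363.7599/4 = -340.93997
m₂^(3/2) = 49.55688^(1.5) = 348.86377
g₁ = m₃ / m₂^(3/2) = -340.93997 / 348.86377 ≈ -0.9773

-0.9773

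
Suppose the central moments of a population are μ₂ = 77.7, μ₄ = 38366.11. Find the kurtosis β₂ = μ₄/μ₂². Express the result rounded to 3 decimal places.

6.355

μ₂² = 77.7² = 6037.29000
μ₄/μ₂² = 38366.11 / 6037.29000 = 6.35486
β₂ ≈ 6.355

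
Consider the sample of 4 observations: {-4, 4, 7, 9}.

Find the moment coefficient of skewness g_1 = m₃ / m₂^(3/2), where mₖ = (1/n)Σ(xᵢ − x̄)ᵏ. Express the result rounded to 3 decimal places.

-0.742

x̄ = (-4 + 4 + 7 + 9) / 4 = 4.0000
deviations (xᵢ − x̄): -8.0000, 0.0000, 3.0000, 5.0000
Σ(xᵢ − x̄)² = 98.0000 ⇒ m₂ = 98.0000/4 = 24.50000
Σ(xᵢ − x̄)³ = -360.0000 ⇒ m₃ = -360.0000/4 = -90.00000
m₂^(3/2) = 24.50000^(1.5) = 121.26881
g_1 = m₃ / m₂^(3/2) = -90.00000 / 121.26881 ≈ -0.742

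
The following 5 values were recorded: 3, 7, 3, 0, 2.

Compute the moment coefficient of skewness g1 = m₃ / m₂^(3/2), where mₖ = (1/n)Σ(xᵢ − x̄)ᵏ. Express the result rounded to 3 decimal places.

x̄ = (3 + 7 + 3 + 0 + 2) / 5 = 3.0000
deviations (xᵢ − x̄): 0.0000, 4.0000, 0.0000, -3.0000, -1.0000
Σ(xᵢ − x̄)² = 26.0000 ⇒ m₂ = 26.0000/5 = 5.20000
Σ(xᵢ − x̄)³ = 36.0000 ⇒ m₃ = 36.0000/5 = 7.20000
m₂^(3/2) = 5.20000^(1.5) = 11.85782
g1 = m₃ / m₂^(3/2) = 7.20000 / 11.85782 ≈ 0.607

0.607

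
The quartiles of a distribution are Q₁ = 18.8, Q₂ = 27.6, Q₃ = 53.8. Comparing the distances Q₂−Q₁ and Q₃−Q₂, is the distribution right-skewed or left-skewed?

right-skewed

Q₂ − Q₁ = 8.8;  Q₃ − Q₂ = 26.2
Q₃ − Q₂ > Q₂ − Q₁ ⇒ the upper half is more spread out ⇒ right-skewed.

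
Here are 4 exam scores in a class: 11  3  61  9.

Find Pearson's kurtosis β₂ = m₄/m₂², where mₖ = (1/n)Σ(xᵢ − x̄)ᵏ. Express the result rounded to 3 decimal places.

2.294

x̄ = 21.0000
Σ(xᵢ − x̄)² = 2168.0000 ⇒ m₂ = 542.00000
Σ(xᵢ − x̄)⁴ = 2695712.0000 ⇒ m₄ = 673928.00000
m₂² = 293764.00000
β₂ = m₄/m₂² = 673928.00000 / 293764.00000 ≈ 2.294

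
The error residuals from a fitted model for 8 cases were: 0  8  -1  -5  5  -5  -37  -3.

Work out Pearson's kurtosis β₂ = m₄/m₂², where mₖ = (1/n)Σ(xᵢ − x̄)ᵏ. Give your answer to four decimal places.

x̄ = -4.7500
Σ(xᵢ − x̄)² = 1337.5000 ⇒ m₂ = 167.18750
Σ(xᵢ − x̄)⁴ = 1117909.6563 ⇒ m₄ = 139738.70703
m₂² = 27951.66016
β₂ = m₄/m₂² = 139738.70703 / 27951.66016 ≈ 4.9993

4.9993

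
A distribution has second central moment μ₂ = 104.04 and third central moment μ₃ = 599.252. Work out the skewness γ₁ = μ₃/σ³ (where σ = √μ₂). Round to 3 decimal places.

σ = √μ₂ = √104.04 = 10.20000
σ³ = μ₂^(3/2) = 1061.20800
γ₁ = μ₃/σ³ = 599.252 / 1061.20800 ≈ 0.565

0.565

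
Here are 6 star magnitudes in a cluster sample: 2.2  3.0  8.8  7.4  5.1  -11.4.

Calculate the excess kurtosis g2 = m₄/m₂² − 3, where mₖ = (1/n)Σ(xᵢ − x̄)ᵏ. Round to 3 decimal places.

0.416

x̄ = 2.5167
Σ(xᵢ − x̄)² = 264.0083 ⇒ m₂ = 44.00139
Σ(xᵢ − x̄)⁴ = 39681.4384 ⇒ m₄ = 6613.57307
m₂² = 1936.12222
g2 = m₄/m₂² − 3 = 3.41589 − 3 ≈ 0.416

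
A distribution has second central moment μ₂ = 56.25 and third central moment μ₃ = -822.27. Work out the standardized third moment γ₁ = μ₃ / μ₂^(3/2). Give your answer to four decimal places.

-1.9491

σ = √μ₂ = √56.25 = 7.50000
σ³ = μ₂^(3/2) = 421.87500
γ₁ = μ₃/σ³ = -822.27 / 421.87500 ≈ -1.9491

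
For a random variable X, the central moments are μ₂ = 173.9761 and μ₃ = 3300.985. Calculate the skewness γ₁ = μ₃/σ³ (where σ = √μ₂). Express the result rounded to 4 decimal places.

σ = √μ₂ = √173.9761 = 13.19000
σ³ = μ₂^(3/2) = 2294.74476
γ₁ = μ₃/σ³ = 3300.985 / 2294.74476 ≈ 1.4385

1.4385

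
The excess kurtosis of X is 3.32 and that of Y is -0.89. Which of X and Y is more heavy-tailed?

Higher excess kurtosis ⇒ heavier tails relative to the normal distribution.
3.32 vs -0.89: the larger is 3.32, so X has heavier tails. (X is leptokurtic — heavier-than-normal tails; the other is platykurtic.)

X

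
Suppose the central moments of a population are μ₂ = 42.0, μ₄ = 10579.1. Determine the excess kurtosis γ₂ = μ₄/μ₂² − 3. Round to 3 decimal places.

μ₂² = 42.0² = 1764.00000
μ₄/μ₂² = 10579.1 / 1764.00000 = 5.99722
γ₂ = 5.99722 − 3 ≈ 2.997

2.997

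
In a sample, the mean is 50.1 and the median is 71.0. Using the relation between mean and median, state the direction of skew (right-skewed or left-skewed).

left-skewed

mean − median = 50.1 − 71.0 = -20.9
mean < median ⇒ the longer tail is on the left ⇒ left-skewed (negatively skewed).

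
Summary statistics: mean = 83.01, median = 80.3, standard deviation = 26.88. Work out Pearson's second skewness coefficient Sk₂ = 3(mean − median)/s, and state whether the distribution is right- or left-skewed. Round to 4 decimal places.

Sk₂ = 3(83.01 − 80.3) / 26.88 = 3 × 2.7100 / 26.88
    = 8.1300 / 26.88 ≈ 0.3025
Sk₂ > 0 ⇒ mean > median ⇒ right-skewed (positive skew).

0.3025, right-skewed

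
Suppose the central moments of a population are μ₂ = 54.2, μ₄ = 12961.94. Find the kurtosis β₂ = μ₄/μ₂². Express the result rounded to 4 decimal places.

μ₂² = 54.2² = 2937.64000
μ₄/μ₂² = 12961.94 / 2937.64000 = 4.41237
β₂ ≈ 4.4124

4.4124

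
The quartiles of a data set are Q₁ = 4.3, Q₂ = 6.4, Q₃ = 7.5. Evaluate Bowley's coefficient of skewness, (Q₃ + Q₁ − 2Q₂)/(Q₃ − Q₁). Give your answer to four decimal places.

-0.3125

numerator: Q₃ + Q₁ − 2Q₂ = 7.5 + 4.3 − 2×6.4 = -1.0000
denominator: Q₃ − Q₁ = 7.5 − 4.3 = 3.2000
Bowley skewness = -1.0000 / 3.2000 ≈ -0.3125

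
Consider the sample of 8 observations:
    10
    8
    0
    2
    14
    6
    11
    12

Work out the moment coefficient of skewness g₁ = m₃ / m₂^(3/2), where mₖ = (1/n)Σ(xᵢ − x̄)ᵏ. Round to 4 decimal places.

-0.4610

x̄ = (10 + 8 + 0 + 2 + 14 + 6 + 11 + 12) / 8 = 7.8750
deviations (xᵢ − x̄): 2.1250, 0.1250, -7.8750, -5.8750, 6.1250, -1.8750, 3.1250, 4.1250
Σ(xᵢ − x̄)² = 168.8750 ⇒ m₂ = 168.8750/8 = 21.10938
Σ(xᵢ − x̄)³ = -357.6563 ⇒ m₃ = -357.6563/8 = -44.70703
m₂^(3/2) = 21.10938^(1.5) = 96.98690
g₁ = m₃ / m₂^(3/2) = -44.70703 / 96.98690 ≈ -0.4610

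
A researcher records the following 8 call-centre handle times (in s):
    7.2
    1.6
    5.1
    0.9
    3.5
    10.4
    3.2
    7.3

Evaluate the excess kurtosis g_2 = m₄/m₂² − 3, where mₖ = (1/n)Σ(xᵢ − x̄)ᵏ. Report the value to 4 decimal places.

-0.9583

x̄ = 4.9000
Σ(xᵢ − x̄)² = 73.0800 ⇒ m₂ = 9.13500
Σ(xᵢ − x̄)⁴ = 1363.0116 ⇒ m₄ = 170.37645
m₂² = 83.44822
g_2 = m₄/m₂² − 3 = 2.04170 − 3 ≈ -0.9583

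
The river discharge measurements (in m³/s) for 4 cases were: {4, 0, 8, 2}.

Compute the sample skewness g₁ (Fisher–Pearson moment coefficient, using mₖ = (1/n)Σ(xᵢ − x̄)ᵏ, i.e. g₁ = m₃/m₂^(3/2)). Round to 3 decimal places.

0.435

x̄ = (4 + 0 + 8 + 2) / 4 = 3.5000
deviations (xᵢ − x̄): 0.5000, -3.5000, 4.5000, -1.5000
Σ(xᵢ − x̄)² = 35.0000 ⇒ m₂ = 35.0000/4 = 8.75000
Σ(xᵢ − x̄)³ = 45.0000 ⇒ m₃ = 45.0000/4 = 11.25000
m₂^(3/2) = 8.75000^(1.5) = 25.88285
g₁ = m₃ / m₂^(3/2) = 11.25000 / 25.88285 ≈ 0.435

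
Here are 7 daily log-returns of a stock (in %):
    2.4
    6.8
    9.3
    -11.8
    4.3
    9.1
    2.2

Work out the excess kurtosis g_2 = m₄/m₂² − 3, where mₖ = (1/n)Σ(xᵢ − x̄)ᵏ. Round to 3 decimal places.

0.807

x̄ = 3.1857
Σ(xᵢ − x̄)² = 312.8286 ⇒ m₂ = 44.68980
Σ(xᵢ − x̄)⁴ = 53227.0434 ⇒ m₄ = 7603.86334
m₂² = 1997.17786
g_2 = m₄/m₂² − 3 = 3.80730 − 3 ≈ 0.807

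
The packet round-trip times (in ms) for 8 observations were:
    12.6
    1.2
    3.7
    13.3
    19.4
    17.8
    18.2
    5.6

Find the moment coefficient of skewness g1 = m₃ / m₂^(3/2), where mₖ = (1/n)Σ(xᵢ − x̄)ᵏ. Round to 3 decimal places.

x̄ = (12.6 + 1.2 + 3.7 + 13.3 + 19.4 + 17.8 + 18.2 + 5.6) / 8 = 11.4750
deviations (xᵢ − x̄): 1.1250, -10.2750, -7.7750, 1.8250, 7.9250, 6.3250, 6.7250, -5.8750
Σ(xᵢ − x̄)² = 353.1750 ⇒ m₂ = 353.1750/8 = 44.14688
Σ(xᵢ − x̄)³ = -695.1578 ⇒ m₃ = -695.1578/8 = -86.89472
m₂^(3/2) = 44.14688^(1.5) = 293.32559
g1 = m₃ / m₂^(3/2) = -86.89472 / 293.32559 ≈ -0.296

-0.296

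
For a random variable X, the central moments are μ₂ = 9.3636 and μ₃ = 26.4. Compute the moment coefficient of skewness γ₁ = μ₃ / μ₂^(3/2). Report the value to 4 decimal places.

σ = √μ₂ = √9.3636 = 3.06000
σ³ = μ₂^(3/2) = 28.65262
γ₁ = μ₃/σ³ = 26.4 / 28.65262 ≈ 0.9214

0.9214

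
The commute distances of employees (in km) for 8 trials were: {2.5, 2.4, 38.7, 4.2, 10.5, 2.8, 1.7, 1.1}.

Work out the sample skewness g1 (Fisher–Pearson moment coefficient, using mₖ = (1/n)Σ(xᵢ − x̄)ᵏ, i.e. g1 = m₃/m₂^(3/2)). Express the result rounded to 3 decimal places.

x̄ = (2.5 + 2.4 + 38.7 + 4.2 + 10.5 + 2.8 + 1.7 + 1.1) / 8 = 7.9875
deviations (xᵢ − x̄): -5.4875, -5.5875, 30.7125, -3.7875, 2.5125, -5.1875, -6.2875, -6.8875
Σ(xᵢ − x̄)² = 1139.1288 ⇒ m₂ = 1139.1288/8 = 142.39109
Σ(xᵢ − x̄)³ = 27876.7583 ⇒ m₃ = 27876.7583/8 = 3484.59479
m₂^(3/2) = 142.39109^(1.5) = 1699.12073
g1 = m₃ / m₂^(3/2) = 3484.59479 / 1699.12073 ≈ 2.051

2.051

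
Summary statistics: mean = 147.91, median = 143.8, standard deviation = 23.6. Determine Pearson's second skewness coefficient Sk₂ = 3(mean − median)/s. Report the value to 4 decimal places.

0.5225

Sk₂ = 3(147.91 − 143.8) / 23.6 = 3 × 4.1100 / 23.6
    = 12.3300 / 23.6 ≈ 0.5225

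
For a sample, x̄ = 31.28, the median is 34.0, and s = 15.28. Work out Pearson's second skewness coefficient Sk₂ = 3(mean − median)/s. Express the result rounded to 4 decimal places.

-0.5340

Sk₂ = 3(31.28 − 34.0) / 15.28 = 3 × -2.7200 / 15.28
    = -8.1600 / 15.28 ≈ -0.5340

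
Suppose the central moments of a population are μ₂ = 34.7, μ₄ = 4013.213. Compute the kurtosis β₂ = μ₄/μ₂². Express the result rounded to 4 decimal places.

3.3330

μ₂² = 34.7² = 1204.09000
μ₄/μ₂² = 4013.213 / 1204.09000 = 3.33298
β₂ ≈ 3.3330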